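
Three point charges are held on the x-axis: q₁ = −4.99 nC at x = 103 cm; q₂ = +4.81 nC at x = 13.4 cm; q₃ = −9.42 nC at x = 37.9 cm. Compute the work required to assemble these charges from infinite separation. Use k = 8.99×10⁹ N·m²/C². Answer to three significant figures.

-1.25×10⁻⁶ J

The assembly work is the sum of pairwise potential energies, U = Σ_{i<j} kqᵢqⱼ/rᵢⱼ.
Pair separations: r₁₂ = 0.896 m, r₁₃ = 0.651 m, r₂₃ = 0.245 m.
U = (-2.41×10⁻⁷) + (6.49×10⁻⁷) + (-1.66×10⁻⁶) = -1.25×10⁻⁶ J.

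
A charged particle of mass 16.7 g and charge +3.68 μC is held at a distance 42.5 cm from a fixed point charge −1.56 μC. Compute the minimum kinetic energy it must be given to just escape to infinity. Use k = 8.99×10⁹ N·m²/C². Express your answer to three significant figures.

To just escape, total mechanical energy must reach zero at infinity: ½mv²_min + U = 0, so ½mv²_min = −U = |kQq|/r.
|U| = |kQq|/r = (8.99×10⁹ N·m²/C²)(1.56×10⁻⁶)(3.68×10⁻⁶)/(0.425) = 0.121 J.

0.121 J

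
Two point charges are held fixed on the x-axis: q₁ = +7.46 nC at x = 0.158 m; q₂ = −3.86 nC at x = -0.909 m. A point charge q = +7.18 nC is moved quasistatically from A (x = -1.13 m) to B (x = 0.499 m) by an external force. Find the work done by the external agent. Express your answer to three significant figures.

For quasistatic motion the external work equals the change in potential energy: W_ext = qΔV = q(V_B − V_A).
At A: distances to the source charges are 1.29 m, 0.221 m; V_A = Σ kqᵢ/rᵢ = -105 V.
At B: distances to the source charges are 0.341 m, 1.41 m; V_B = Σ kqᵢ/rᵢ = 172 V.
ΔV = V_B − V_A = 277 V.
W_ext = qΔV = (7.18×10⁻⁹ C)(277 V) = 1.99×10⁻⁶ J.

1.99×10⁻⁶ J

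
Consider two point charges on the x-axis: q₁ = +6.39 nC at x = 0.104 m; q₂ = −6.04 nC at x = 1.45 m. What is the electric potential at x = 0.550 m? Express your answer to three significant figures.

Electric potential is a scalar, so the contributions from each charge add algebraically: V = Σ kqᵢ/rᵢ.
Distances from the field point to each charge: r₁ = 0.446 m, r₂ = 0.900 m.
V = k[(6.39×10⁻⁹)/(0.446) + (-6.04×10⁻⁹)/(0.900)] = 68.5 V.

68.5 V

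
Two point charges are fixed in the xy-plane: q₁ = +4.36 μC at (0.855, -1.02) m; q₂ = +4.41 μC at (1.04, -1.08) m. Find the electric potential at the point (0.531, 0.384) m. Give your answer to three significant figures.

5.28×10⁴ V

The total potential is the scalar sum of each charge's contribution, V = Σ kqᵢ/rᵢ.
Distances from the field point to each charge: r₁ = 1.44 m, r₂ = 1.55 m.
V = k[(4.36×10⁻⁶)/(1.44) + (4.41×10⁻⁶)/(1.55)] = 5.28×10⁴ V.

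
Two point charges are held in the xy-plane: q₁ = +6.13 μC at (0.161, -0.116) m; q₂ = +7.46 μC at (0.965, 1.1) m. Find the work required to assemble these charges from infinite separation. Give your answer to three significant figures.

0.282 J

The work to assemble the configuration equals its total potential energy, U = Σ kqᵢqⱼ/rᵢⱼ over all pairs.
Pair separations: r₁₂ = 1.46 m.
U = (0.282) = 0.282 J.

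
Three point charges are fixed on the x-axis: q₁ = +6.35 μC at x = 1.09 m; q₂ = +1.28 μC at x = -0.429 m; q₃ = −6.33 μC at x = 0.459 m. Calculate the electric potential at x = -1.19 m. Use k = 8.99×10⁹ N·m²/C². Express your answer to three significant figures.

5650 V

Electric potential is a scalar, so the contributions from each charge add algebraically: V = Σ kqᵢ/rᵢ.
Distances from the field point to each charge: r₁ = 2.28 m, r₂ = 0.761 m, r₃ = 1.65 m.
V = k[(6.35×10⁻⁶)/(2.28) + (1.28×10⁻⁶)/(0.761) + (-6.33×10⁻⁶)/(1.65)] = 5650 V.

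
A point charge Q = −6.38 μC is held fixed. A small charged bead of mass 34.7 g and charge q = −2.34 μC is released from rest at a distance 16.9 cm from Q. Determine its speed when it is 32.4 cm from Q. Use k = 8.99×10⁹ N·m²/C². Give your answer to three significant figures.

Only the electrostatic force acts, so mechanical energy is conserved: ½mv² = U₁ − U₂ = kQq(1/r₁ − 1/r₂).
U₁ − U₂ = (8.99×10⁹ N·m²/C²)(-6.38×10⁻⁶ C)(-2.34×10⁻⁶ C)(1/0.169 − 1/0.324) = 0.380 J.
v = √(2·0.380/0.0347) = 4.68 m/s.

4.68 m/s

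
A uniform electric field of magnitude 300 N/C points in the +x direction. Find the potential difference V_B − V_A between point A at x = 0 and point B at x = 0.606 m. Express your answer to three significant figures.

In a uniform field, potential decreases in the direction of E: V_B − V_A = −E·Δx.
V_B − V_A = −(300 V/m)(0.606 m) = -182 V.

-182 V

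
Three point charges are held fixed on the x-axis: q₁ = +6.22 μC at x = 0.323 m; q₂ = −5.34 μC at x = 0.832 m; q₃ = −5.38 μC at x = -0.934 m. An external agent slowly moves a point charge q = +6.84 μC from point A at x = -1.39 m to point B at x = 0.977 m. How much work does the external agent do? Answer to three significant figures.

For quasistatic motion the external work equals the change in potential energy: W_ext = qΔV = q(V_B − V_A).
At A: distances to the source charges are 1.71 m, 2.22 m, 0.456 m; V_A = Σ kqᵢ/rᵢ = -9.50×10⁴ V.
At B: distances to the source charges are 0.654 m, 0.145 m, 1.91 m; V_B = Σ kqᵢ/rᵢ = -2.71×10⁵ V.
ΔV = V_B − V_A = -1.76×10⁵ V.
W_ext = qΔV = (6.84×10⁻⁶ C)(-1.76×10⁵ V) = -1.20 J.

-1.20 J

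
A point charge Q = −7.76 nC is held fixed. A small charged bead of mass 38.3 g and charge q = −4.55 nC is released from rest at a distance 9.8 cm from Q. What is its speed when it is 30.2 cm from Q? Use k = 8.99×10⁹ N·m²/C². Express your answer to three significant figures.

Only the electrostatic force acts, so mechanical energy is conserved: ½mv² = U₁ − U₂ = kQq(1/r₁ − 1/r₂).
U₁ − U₂ = (8.99×10⁹ N·m²/C²)(-7.76×10⁻⁹ C)(-4.55×10⁻⁹ C)(1/0.0980 − 1/0.302) = 2.19×10⁻⁶ J.
v = √(2·2.19×10⁻⁶/0.0383) = 0.0107 m/s.

0.0107 m/s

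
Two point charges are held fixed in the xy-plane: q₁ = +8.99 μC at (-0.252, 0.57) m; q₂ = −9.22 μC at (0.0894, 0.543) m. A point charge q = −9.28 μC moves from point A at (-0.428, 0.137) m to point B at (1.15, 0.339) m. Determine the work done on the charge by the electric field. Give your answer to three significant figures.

The work done by the electric force is W_field = −ΔU = −q(V_B − V_A) = q(V_A − V_B).
At A: distances to the source charges are 0.467 m, 0.658 m; V_A = Σ kqᵢ/rᵢ = 4.69×10⁴ V.
At B: distances to the source charges are 1.42 m, 1.08 m; V_B = Σ kqᵢ/rᵢ = -1.99×10⁴ V.
ΔV = V_B − V_A = -6.67×10⁴ V.
W_field = −qΔV = −(-9.28×10⁻⁶ C)(-6.67×10⁴ V) = -0.619 J.

-0.619 J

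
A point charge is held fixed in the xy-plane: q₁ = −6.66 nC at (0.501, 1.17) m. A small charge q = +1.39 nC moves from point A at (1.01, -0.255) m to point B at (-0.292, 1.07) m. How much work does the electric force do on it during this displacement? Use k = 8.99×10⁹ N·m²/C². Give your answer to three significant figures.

4.91×10⁻⁸ J

The work done by the electric force is W_field = −ΔU = −q(V_B − V_A) = q(V_A − V_B).
At A: distance to the source charge is 1.51 m; V_A = kq₁/r = -39.6 V.
At B: distance to the source charge is 0.799 m; V_B = kq₁/r = -74.9 V.
ΔV = V_B − V_A = -35.3 V.
W_field = −qΔV = −(1.39×10⁻⁹ C)(-35.3 V) = 4.91×10⁻⁸ J.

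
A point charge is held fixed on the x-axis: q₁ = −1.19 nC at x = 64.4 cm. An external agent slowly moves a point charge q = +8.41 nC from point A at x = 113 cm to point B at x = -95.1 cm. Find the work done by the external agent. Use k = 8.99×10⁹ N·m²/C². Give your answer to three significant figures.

1.29×10⁻⁷ J

For quasistatic motion the external work equals the change in potential energy: W_ext = qΔV = q(V_B − V_A).
At A: distance to the source charge is 0.486 m; V_A = kq₁/r = -22.0 V.
At B: distance to the source charge is 1.59 m; V_B = kq₁/r = -6.71 V.
ΔV = V_B − V_A = 15.3 V.
W_ext = qΔV = (8.41×10⁻⁹ C)(15.3 V) = 1.29×10⁻⁷ J.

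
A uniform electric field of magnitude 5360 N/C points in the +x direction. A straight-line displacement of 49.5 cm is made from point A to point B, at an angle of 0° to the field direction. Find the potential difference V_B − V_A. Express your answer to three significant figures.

-2650 V

Only the component of displacement along E changes the potential: ΔV = −E·d·cosθ.
ΔV = −(5360 V/m)(0.495 m)cos0° = -2650 V.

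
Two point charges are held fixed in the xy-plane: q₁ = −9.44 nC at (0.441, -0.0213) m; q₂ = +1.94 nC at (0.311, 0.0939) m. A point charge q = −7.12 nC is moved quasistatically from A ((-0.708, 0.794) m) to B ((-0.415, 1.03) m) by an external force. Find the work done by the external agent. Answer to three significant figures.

For quasistatic motion the external work equals the change in potential energy: W_ext = qΔV = q(V_B − V_A).
At A: distances to the source charges are 1.41 m, 1.24 m; V_A = Σ kqᵢ/rᵢ = -46.1 V.
At B: distances to the source charges are 1.36 m, 1.18 m; V_B = Σ kqᵢ/rᵢ = -47.9 V.
ΔV = V_B − V_A = -1.75 V.
W_ext = qΔV = (-7.12×10⁻⁹ C)(-1.75 V) = 1.24×10⁻⁸ J.

1.24×10⁻⁸ J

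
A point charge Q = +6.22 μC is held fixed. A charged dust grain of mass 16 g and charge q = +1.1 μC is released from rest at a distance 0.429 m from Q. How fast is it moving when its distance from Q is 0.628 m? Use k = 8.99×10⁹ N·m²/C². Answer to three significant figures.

Only the electrostatic force acts, so mechanical energy is conserved: ½mv² = U₁ − U₂ = kQq(1/r₁ − 1/r₂).
U₁ − U₂ = (8.99×10⁹ N·m²/C²)(6.22×10⁻⁶ C)(1.10×10⁻⁶ C)(1/0.429 − 1/0.628) = 0.0454 J.
v = √(2·0.0454/0.0160) = 2.38 m/s.

2.38 m/s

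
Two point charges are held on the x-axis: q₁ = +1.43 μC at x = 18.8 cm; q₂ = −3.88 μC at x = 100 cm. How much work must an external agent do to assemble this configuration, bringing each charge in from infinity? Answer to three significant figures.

The work to assemble the configuration equals its total potential energy, U = Σ kqᵢqⱼ/rᵢⱼ over all pairs.
Pair separations: r₁₂ = 0.812 m.
U = (-0.0614) = -0.0614 J.

-0.0614 J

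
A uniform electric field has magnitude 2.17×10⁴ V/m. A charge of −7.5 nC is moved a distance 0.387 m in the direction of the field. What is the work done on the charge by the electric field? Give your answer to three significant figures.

-6.30×10⁻⁵ J

The potential change for a displacement 0.387 m in the direction of the field is ΔV = −Ed = -8400 V.
W_field = −qΔV = -6.30×10⁻⁵ J.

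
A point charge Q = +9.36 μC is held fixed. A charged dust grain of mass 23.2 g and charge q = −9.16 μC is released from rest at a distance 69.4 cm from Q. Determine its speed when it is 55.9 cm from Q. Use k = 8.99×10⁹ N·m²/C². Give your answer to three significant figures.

4.81 m/s

Only the electrostatic force acts, so mechanical energy is conserved: ½mv² = U₁ − U₂ = kQq(1/r₁ − 1/r₂).
U₁ − U₂ = (8.99×10⁹ N·m²/C²)(9.36×10⁻⁶ C)(-9.16×10⁻⁶ C)(1/0.694 − 1/0.559) = 0.268 J.
v = √(2·0.268/0.0232) = 4.81 m/s.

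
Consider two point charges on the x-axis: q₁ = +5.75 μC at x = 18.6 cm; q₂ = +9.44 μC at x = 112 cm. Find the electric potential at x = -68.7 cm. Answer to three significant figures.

The total potential is the scalar sum of each charge's contribution, V = Σ kqᵢ/rᵢ.
Distances from the field point to each charge: r₁ = 0.873 m, r₂ = 1.81 m.
V = k[(5.75×10⁻⁶)/(0.873) + (9.44×10⁻⁶)/(1.81)] = 1.06×10⁵ V.

1.06×10⁵ V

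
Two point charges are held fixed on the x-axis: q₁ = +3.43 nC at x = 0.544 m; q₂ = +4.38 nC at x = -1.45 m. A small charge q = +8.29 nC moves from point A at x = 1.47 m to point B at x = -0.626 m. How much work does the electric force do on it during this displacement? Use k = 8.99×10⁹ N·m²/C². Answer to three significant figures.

The work done by the electric force is W_field = −ΔU = −q(V_B − V_A) = q(V_A − V_B).
At A: distances to the source charges are 0.926 m, 2.92 m; V_A = Σ kqᵢ/rᵢ = 46.8 V.
At B: distances to the source charges are 1.17 m, 0.824 m; V_B = Σ kqᵢ/rᵢ = 74.1 V.
ΔV = V_B − V_A = 27.4 V.
W_field = −qΔV = −(8.29×10⁻⁹ C)(27.4 V) = -2.27×10⁻⁷ J.

-2.27×10⁻⁷ J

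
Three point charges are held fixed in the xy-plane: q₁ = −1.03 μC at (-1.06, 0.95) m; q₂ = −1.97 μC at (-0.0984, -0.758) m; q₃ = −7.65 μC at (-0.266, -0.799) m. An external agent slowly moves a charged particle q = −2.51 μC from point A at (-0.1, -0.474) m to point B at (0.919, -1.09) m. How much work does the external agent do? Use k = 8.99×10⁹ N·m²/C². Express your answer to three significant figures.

-0.452 J

For quasistatic motion the external work equals the change in potential energy: W_ext = qΔV = q(V_B − V_A).
At A: distances to the source charges are 1.72 m, 0.284 m, 0.365 m; V_A = Σ kqᵢ/rᵢ = -2.56×10⁵ V.
At B: distances to the source charges are 2.84 m, 1.07 m, 1.22 m; V_B = Σ kqᵢ/rᵢ = -7.62×10⁴ V.
ΔV = V_B − V_A = 1.80×10⁵ V.
W_ext = qΔV = (-2.51×10⁻⁶ C)(1.80×10⁵ V) = -0.452 J.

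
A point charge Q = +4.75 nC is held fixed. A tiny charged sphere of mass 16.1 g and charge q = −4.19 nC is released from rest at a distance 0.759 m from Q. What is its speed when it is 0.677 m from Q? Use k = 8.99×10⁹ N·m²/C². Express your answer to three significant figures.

Only the electrostatic force acts, so mechanical energy is conserved: ½mv² = U₁ − U₂ = kQq(1/r₁ − 1/r₂).
U₁ − U₂ = (8.99×10⁹ N·m²/C²)(4.75×10⁻⁹ C)(-4.19×10⁻⁹ C)(1/0.759 − 1/0.677) = 2.86×10⁻⁸ J.
v = √(2·2.86×10⁻⁸/0.0161) = 1.88×10⁻³ m/s.

1.88×10⁻³ m/s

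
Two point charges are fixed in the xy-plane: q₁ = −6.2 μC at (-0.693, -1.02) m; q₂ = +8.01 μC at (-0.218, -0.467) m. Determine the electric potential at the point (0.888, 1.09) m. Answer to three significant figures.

1.66×10⁴ V

The total potential is the scalar sum of each charge's contribution, V = Σ kqᵢ/rᵢ.
Distances from the field point to each charge: r₁ = 2.64 m, r₂ = 1.91 m.
V = k[(-6.20×10⁻⁶)/(2.64) + (8.01×10⁻⁶)/(1.91)] = 1.66×10⁴ V.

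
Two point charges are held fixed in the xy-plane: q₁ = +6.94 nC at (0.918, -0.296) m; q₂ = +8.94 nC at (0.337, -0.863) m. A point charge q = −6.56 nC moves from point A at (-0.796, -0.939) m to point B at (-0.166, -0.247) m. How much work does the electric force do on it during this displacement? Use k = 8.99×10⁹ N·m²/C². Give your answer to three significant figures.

3.52×10⁻⁷ J

The work done by the electric force is W_field = −ΔU = −q(V_B − V_A) = q(V_A − V_B).
At A: distances to the source charges are 1.83 m, 1.14 m; V_A = Σ kqᵢ/rᵢ = 105 V.
At B: distances to the source charges are 1.09 m, 0.795 m; V_B = Σ kqᵢ/rᵢ = 159 V.
ΔV = V_B − V_A = 53.7 V.
W_field = −qΔV = −(-6.56×10⁻⁹ C)(53.7 V) = 3.52×10⁻⁷ J.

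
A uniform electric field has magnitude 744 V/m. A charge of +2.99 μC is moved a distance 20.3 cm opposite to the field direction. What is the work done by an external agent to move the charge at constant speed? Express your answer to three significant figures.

The potential change for a displacement 20.3 cm opposite to the field direction is ΔV = +Ed = 151 V.
W_ext = qΔV = 4.52×10⁻⁴ J.

4.52×10⁻⁴ J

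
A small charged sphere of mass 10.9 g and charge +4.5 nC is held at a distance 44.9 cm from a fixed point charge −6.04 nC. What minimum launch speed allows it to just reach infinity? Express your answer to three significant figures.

9.99×10⁻³ m/s

To just escape, total mechanical energy must reach zero at infinity: ½mv²_min + U = 0, so ½mv²_min = −U = |kQq|/r.
|U| = |kQq|/r = (8.99×10⁹ N·m²/C²)(6.04×10⁻⁹)(4.50×10⁻⁹)/(0.449) = 5.44×10⁻⁷ J.
v_min = √(2|U|/m) = √(2·5.44×10⁻⁷/0.0109) = 9.99×10⁻³ m/s.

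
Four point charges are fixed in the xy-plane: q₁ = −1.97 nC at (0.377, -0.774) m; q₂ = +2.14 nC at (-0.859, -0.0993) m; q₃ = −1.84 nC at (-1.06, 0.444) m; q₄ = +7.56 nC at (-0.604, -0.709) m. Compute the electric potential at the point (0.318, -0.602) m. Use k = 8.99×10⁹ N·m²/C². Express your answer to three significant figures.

-18.7 V

Electric potential is a scalar, so the contributions from each charge add algebraically: V = Σ kqᵢ/rᵢ.
Distances from the field point to each charge: r₁ = 0.182 m, r₂ = 1.28 m, r₃ = 1.73 m, r₄ = 0.928 m.
V = k[(-1.97×10⁻⁹)/(0.182) + (2.14×10⁻⁹)/(1.28) + (-1.84×10⁻⁹)/(1.73) + (7.56×10⁻⁹)/(0.928)] = -18.7 V.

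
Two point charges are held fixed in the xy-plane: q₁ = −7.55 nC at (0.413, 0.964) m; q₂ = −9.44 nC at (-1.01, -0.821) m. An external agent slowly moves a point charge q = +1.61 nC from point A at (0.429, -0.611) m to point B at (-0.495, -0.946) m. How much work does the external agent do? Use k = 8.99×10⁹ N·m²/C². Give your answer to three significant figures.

-1.46×10⁻⁷ J

For quasistatic motion the external work equals the change in potential energy: W_ext = qΔV = q(V_B − V_A).
At A: distances to the source charges are 1.58 m, 1.45 m; V_A = Σ kqᵢ/rᵢ = -101 V.
At B: distances to the source charges are 2.11 m, 0.530 m; V_B = Σ kqᵢ/rᵢ = -192 V.
ΔV = V_B − V_A = -90.8 V.
W_ext = qΔV = (1.61×10⁻⁹ C)(-90.8 V) = -1.46×10⁻⁷ J.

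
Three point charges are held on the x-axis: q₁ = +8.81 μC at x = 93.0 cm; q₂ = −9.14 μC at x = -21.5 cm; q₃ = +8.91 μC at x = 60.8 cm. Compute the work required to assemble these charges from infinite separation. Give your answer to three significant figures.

0.670 J

The work to assemble the configuration equals its total potential energy, U = Σ kqᵢqⱼ/rᵢⱼ over all pairs.
Pair separations: r₁₂ = 1.15 m, r₁₃ = 0.322 m, r₂₃ = 0.823 m.
U = (-0.632) + (2.19) + (-0.890) = 0.670 J.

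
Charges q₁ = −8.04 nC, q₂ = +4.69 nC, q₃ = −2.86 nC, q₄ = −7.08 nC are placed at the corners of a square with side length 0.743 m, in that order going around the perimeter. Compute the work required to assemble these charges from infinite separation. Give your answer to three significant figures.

2.28×10⁻⁷ J

The work to assemble the configuration equals its total potential energy, U = Σ kqᵢqⱼ/rᵢⱼ over all pairs.
The four side pairs have separation 0.743 m and the two diagonal pairs 1.05 m.
Summing all 6 pair terms gives U = 2.28×10⁻⁷ J.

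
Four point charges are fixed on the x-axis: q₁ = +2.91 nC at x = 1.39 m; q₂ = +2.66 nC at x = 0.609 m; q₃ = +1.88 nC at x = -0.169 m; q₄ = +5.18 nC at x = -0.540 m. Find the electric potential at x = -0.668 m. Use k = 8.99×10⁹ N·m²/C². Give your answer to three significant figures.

429 V

Electric potential is a scalar, so the contributions from each charge add algebraically: V = Σ kqᵢ/rᵢ.
Distances from the field point to each charge: r₁ = 2.06 m, r₂ = 1.28 m, r₃ = 0.499 m, r₄ = 0.128 m.
V = k[(2.91×10⁻⁹)/(2.06) + (2.66×10⁻⁹)/(1.28) + (1.88×10⁻⁹)/(0.499) + (5.18×10⁻⁹)/(0.128)] = 429 V.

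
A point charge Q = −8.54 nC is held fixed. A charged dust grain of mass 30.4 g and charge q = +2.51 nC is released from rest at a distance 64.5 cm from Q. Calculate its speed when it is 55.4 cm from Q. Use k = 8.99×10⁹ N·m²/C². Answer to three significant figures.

Only the electrostatic force acts, so mechanical energy is conserved: ½mv² = U₁ − U₂ = kQq(1/r₁ − 1/r₂).
U₁ − U₂ = (8.99×10⁹ N·m²/C²)(-8.54×10⁻⁹ C)(2.51×10⁻⁹ C)(1/0.645 − 1/0.554) = 4.91×10⁻⁸ J.
v = √(2·4.91×10⁻⁸/0.0304) = 1.80×10⁻³ m/s.

1.80×10⁻³ m/s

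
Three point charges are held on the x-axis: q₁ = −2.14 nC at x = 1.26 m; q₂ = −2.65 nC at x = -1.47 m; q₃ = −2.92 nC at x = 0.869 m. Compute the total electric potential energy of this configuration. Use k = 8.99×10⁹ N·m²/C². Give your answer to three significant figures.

The work to assemble the configuration equals its total potential energy, U = Σ kqᵢqⱼ/rᵢⱼ over all pairs.
Pair separations: r₁₂ = 2.73 m, r₁₃ = 0.391 m, r₂₃ = 2.34 m.
U = (1.87×10⁻⁸) + (1.44×10⁻⁷) + (2.97×10⁻⁸) = 1.92×10⁻⁷ J.

1.92×10⁻⁷ J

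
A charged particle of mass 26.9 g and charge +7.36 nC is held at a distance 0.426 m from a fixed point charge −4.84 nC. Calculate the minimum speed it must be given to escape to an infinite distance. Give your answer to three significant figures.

To just escape, total mechanical energy must reach zero at infinity: ½mv²_min + U = 0, so ½mv²_min = −U = |kQq|/r.
|U| = |kQq|/r = (8.99×10⁹ N·m²/C²)(4.84×10⁻⁹)(7.36×10⁻⁹)/(0.426) = 7.52×10⁻⁷ J.
v_min = √(2|U|/m) = √(2·7.52×10⁻⁷/0.0269) = 7.48×10⁻³ m/s.

7.48×10⁻³ m/s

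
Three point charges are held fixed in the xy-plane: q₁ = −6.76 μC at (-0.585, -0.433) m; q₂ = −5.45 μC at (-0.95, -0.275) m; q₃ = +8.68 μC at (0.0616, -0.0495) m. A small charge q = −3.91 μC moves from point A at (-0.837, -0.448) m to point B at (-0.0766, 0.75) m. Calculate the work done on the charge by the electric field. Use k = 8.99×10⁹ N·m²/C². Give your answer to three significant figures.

The work done by the electric force is W_field = −ΔU = −q(V_B − V_A) = q(V_A − V_B).
At A: distances to the source charges are 0.252 m, 0.207 m, 0.983 m; V_A = Σ kqᵢ/rᵢ = -3.98×10⁵ V.
At B: distances to the source charges are 1.29 m, 1.35 m, 0.811 m; V_B = Σ kqᵢ/rᵢ = 1.26×10⁴ V.
ΔV = V_B − V_A = 4.11×10⁵ V.
W_field = −qΔV = −(-3.91×10⁻⁶ C)(4.11×10⁵ V) = 1.61 J.

1.61 J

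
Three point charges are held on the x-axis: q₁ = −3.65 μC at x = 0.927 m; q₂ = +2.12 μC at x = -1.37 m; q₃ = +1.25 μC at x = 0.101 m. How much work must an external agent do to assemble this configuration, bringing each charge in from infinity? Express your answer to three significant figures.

The work to assemble the configuration equals its total potential energy, U = Σ kqᵢqⱼ/rᵢⱼ over all pairs.
Pair separations: r₁₂ = 2.30 m, r₁₃ = 0.826 m, r₂₃ = 1.47 m.
U = (-0.0303) + (-0.0497) + (0.0162) = -0.0637 J.

-0.0637 J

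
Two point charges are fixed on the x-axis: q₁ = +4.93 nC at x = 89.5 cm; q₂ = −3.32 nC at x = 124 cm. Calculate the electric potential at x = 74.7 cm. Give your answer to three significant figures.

Electric potential is a scalar, so the contributions from each charge add algebraically: V = Σ kqᵢ/rᵢ.
Distances from the field point to each charge: r₁ = 0.148 m, r₂ = 0.493 m.
V = k[(4.93×10⁻⁹)/(0.148) + (-3.32×10⁻⁹)/(0.493)] = 239 V.

239 V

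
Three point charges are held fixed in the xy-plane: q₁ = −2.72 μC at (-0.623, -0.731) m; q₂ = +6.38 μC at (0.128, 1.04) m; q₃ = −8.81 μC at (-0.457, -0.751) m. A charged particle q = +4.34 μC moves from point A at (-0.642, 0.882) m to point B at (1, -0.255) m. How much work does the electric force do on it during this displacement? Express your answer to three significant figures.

0.168 J

The work done by the electric force is W_field = −ΔU = −q(V_B − V_A) = q(V_A − V_B).
At A: distances to the source charges are 1.61 m, 0.786 m, 1.64 m; V_A = Σ kqᵢ/rᵢ = 9620 V.
At B: distances to the source charges are 1.69 m, 1.56 m, 1.54 m; V_B = Σ kqᵢ/rᵢ = -2.92×10⁴ V.
ΔV = V_B − V_A = -3.88×10⁴ V.
W_field = −qΔV = −(4.34×10⁻⁶ C)(-3.88×10⁴ V) = 0.168 J.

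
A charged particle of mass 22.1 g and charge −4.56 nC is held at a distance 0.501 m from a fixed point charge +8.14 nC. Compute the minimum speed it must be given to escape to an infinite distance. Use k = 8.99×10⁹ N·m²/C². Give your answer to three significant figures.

7.76×10⁻³ m/s

To just escape, total mechanical energy must reach zero at infinity: ½mv²_min + U = 0, so ½mv²_min = −U = |kQq|/r.
|U| = |kQq|/r = (8.99×10⁹ N·m²/C²)(8.14×10⁻⁹)(4.56×10⁻⁹)/(0.501) = 6.66×10⁻⁷ J.
v_min = √(2|U|/m) = √(2·6.66×10⁻⁷/0.0221) = 7.76×10⁻³ m/s.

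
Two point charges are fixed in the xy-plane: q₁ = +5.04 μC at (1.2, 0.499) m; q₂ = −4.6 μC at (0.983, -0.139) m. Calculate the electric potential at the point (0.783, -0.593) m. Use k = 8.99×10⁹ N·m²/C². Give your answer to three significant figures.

Electric potential is a scalar, so the contributions from each charge add algebraically: V = Σ kqᵢ/rᵢ.
Distances from the field point to each charge: r₁ = 1.17 m, r₂ = 0.496 m.
V = k[(5.04×10⁻⁶)/(1.17) + (-4.60×10⁻⁶)/(0.496)] = -4.46×10⁴ V.

-4.46×10⁴ V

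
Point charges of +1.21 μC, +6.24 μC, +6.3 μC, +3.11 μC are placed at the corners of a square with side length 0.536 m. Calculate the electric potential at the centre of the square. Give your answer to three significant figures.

Electric potential is a scalar, so the contributions from each charge add algebraically: V = Σ kqᵢ/rᵢ.
The distance from each corner to the centre is a√2/2 = 0.379 m.
V = k[(1.21×10⁻⁶)/(0.379) + (6.24×10⁻⁶)/(0.379) + (6.30×10⁻⁶)/(0.379) + (3.11×10⁻⁶)/(0.379)] = 4.00×10⁵ V.

4.00×10⁵ V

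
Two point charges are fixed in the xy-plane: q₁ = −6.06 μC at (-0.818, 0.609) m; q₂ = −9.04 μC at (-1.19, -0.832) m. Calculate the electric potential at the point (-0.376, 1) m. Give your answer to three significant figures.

-1.33×10⁵ V

Electric potential is a scalar, so the contributions from each charge add algebraically: V = Σ kqᵢ/rᵢ.
Distances from the field point to each charge: r₁ = 0.590 m, r₂ = 2.00 m.
V = k[(-6.06×10⁻⁶)/(0.590) + (-9.04×10⁻⁶)/(2.00)] = -1.33×10⁵ V.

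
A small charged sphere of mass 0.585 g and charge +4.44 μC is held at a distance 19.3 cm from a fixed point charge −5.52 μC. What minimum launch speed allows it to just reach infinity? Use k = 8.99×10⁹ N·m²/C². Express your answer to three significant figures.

To just escape, total mechanical energy must reach zero at infinity: ½mv²_min + U = 0, so ½mv²_min = −U = |kQq|/r.
|U| = |kQq|/r = (8.99×10⁹ N·m²/C²)(5.52×10⁻⁶)(4.44×10⁻⁶)/(0.193) = 1.14 J.
v_min = √(2|U|/m) = √(2·1.14/5.85×10⁻⁴) = 62.5 m/s.

62.5 m/s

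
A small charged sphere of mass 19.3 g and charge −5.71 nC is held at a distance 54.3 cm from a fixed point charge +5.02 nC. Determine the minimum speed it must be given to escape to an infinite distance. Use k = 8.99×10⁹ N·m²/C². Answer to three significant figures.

To just escape, total mechanical energy must reach zero at infinity: ½mv²_min + U = 0, so ½mv²_min = −U = |kQq|/r.
|U| = |kQq|/r = (8.99×10⁹ N·m²/C²)(5.02×10⁻⁹)(5.71×10⁻⁹)/(0.543) = 4.75×10⁻⁷ J.
v_min = √(2|U|/m) = √(2·4.75×10⁻⁷/0.0193) = 7.01×10⁻³ m/s.

7.01×10⁻³ m/s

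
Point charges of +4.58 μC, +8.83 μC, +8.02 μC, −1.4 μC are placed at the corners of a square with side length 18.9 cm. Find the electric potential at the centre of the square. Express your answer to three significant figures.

1.35×10⁶ V

Electric potential is a scalar, so the contributions from each charge add algebraically: V = Σ kqᵢ/rᵢ.
The distance from each corner to the centre is a√2/2 = 0.134 m.
V = k[(4.58×10⁻⁶)/(0.134) + (8.83×10⁻⁶)/(0.134) + (8.02×10⁻⁶)/(0.134) + (-1.40×10⁻⁶)/(0.134)] = 1.35×10⁶ V.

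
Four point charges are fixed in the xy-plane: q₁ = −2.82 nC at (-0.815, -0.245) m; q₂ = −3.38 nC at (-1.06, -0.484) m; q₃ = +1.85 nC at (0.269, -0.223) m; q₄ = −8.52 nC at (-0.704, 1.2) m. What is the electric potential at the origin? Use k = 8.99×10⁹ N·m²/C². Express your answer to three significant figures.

The total potential is the scalar sum of each charge's contribution, V = Σ kqᵢ/rᵢ.
Distances from the field point to each charge: r₁ = 0.851 m, r₂ = 1.17 m, r₃ = 0.349 m, r₄ = 1.39 m.
V = k[(-2.82×10⁻⁹)/(0.851) + (-3.38×10⁻⁹)/(1.17) + (1.85×10⁻⁹)/(0.349) + (-8.52×10⁻⁹)/(1.39)] = -63.3 V.

-63.3 V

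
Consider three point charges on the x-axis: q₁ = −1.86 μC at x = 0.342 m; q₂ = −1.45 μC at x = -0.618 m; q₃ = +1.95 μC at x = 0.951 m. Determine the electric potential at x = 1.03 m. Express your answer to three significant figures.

1.90×10⁵ V

Electric potential is a scalar, so the contributions from each charge add algebraically: V = Σ kqᵢ/rᵢ.
Distances from the field point to each charge: r₁ = 0.688 m, r₂ = 1.65 m, r₃ = 0.0790 m.
V = k[(-1.86×10⁻⁶)/(0.688) + (-1.45×10⁻⁶)/(1.65) + (1.95×10⁻⁶)/(0.0790)] = 1.90×10⁵ V.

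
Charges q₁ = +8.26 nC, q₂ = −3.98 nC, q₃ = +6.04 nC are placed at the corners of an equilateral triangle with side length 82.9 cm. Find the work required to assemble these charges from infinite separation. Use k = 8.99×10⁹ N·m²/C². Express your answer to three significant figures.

The assembly work is the sum of pairwise potential energies, U = Σ_{i<j} kqᵢqⱼ/rᵢⱼ.
All three pair separations equal the side length, 0.829 m.
U = (-3.57×10⁻⁷) + (5.41×10⁻⁷) + (-2.61×10⁻⁷) = -7.62×10⁻⁸ J.

-7.62×10⁻⁸ J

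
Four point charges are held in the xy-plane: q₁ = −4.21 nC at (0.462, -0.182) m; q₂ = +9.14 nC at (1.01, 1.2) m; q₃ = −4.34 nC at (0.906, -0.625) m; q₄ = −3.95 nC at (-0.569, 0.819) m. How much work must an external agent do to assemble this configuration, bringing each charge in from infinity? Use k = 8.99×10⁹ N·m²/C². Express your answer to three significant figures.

-1.87×10⁻⁷ J

The assembly work is the sum of pairwise potential energies, U = Σ_{i<j} kqᵢqⱼ/rᵢⱼ.
Pair separations: r₁₂ = 1.49 m, r₁₃ = 0.627 m, r₁₄ = 1.44 m, r₂₃ = 1.83 m, r₂₄ = 1.62 m, r₃₄ = 2.06 m.
Summing all 6 pair terms gives U = -1.87×10⁻⁷ J.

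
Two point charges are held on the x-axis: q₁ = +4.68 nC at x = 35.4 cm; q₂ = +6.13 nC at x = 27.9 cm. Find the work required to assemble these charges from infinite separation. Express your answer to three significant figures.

3.44×10⁻⁶ J

The work to assemble the configuration equals its total potential energy, U = Σ kqᵢqⱼ/rᵢⱼ over all pairs.
Pair separations: r₁₂ = 0.0750 m.
U = (3.44×10⁻⁶) = 3.44×10⁻⁶ J.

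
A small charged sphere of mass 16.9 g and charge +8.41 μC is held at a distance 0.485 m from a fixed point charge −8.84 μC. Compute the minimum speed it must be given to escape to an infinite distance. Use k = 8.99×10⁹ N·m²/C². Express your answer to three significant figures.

12.8 m/s

To just escape, total mechanical energy must reach zero at infinity: ½mv²_min + U = 0, so ½mv²_min = −U = |kQq|/r.
|U| = |kQq|/r = (8.99×10⁹ N·m²/C²)(8.84×10⁻⁶)(8.41×10⁻⁶)/(0.485) = 1.38 J.
v_min = √(2|U|/m) = √(2·1.38/0.0169) = 12.8 m/s.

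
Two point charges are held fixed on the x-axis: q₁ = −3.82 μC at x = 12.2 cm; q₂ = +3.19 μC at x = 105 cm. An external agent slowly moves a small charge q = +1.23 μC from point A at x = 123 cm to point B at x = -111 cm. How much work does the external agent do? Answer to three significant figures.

For quasistatic motion the external work equals the change in potential energy: W_ext = qΔV = q(V_B − V_A).
At A: distances to the source charges are 1.11 m, 0.180 m; V_A = Σ kqᵢ/rᵢ = 1.28×10⁵ V.
At B: distances to the source charges are 1.23 m, 2.16 m; V_B = Σ kqᵢ/rᵢ = -1.46×10⁴ V.
ΔV = V_B − V_A = -1.43×10⁵ V.
W_ext = qΔV = (1.23×10⁻⁶ C)(-1.43×10⁵ V) = -0.176 J.

-0.176 J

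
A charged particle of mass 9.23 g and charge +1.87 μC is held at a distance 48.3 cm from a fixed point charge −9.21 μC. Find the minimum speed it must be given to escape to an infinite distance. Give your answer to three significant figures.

To just escape, total mechanical energy must reach zero at infinity: ½mv²_min + U = 0, so ½mv²_min = −U = |kQq|/r.
|U| = |kQq|/r = (8.99×10⁹ N·m²/C²)(9.21×10⁻⁶)(1.87×10⁻⁶)/(0.483) = 0.321 J.
v_min = √(2|U|/m) = √(2·0.321/9.23×10⁻³) = 8.33 m/s.

8.33 m/s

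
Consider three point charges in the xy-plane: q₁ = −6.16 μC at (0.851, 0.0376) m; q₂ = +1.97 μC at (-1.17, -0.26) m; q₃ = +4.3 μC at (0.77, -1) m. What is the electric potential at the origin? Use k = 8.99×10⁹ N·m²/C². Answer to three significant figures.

Electric potential is a scalar, so the contributions from each charge add algebraically: V = Σ kqᵢ/rᵢ.
Distances from the field point to each charge: r₁ = 0.852 m, r₂ = 1.20 m, r₃ = 1.26 m.
V = k[(-6.16×10⁻⁶)/(0.852) + (1.97×10⁻⁶)/(1.20) + (4.30×10⁻⁶)/(1.26)] = -1.96×10⁴ V.

-1.96×10⁴ V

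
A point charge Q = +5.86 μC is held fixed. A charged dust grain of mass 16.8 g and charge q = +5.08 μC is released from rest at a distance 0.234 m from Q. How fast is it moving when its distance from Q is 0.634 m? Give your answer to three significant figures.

9.27 m/s

Only the electrostatic force acts, so mechanical energy is conserved: ½mv² = U₁ − U₂ = kQq(1/r₁ − 1/r₂).
U₁ − U₂ = (8.99×10⁹ N·m²/C²)(5.86×10⁻⁶ C)(5.08×10⁻⁶ C)(1/0.234 − 1/0.634) = 0.722 J.
v = √(2·0.722/0.0168) = 9.27 m/s.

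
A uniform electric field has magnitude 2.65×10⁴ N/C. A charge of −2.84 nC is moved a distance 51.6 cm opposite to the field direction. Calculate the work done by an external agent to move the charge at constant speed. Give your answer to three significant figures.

The potential change for a displacement 51.6 cm opposite to the field direction is ΔV = +Ed = 1.37×10⁴ V.
W_ext = qΔV = -3.88×10⁻⁵ J.

-3.88×10⁻⁵ J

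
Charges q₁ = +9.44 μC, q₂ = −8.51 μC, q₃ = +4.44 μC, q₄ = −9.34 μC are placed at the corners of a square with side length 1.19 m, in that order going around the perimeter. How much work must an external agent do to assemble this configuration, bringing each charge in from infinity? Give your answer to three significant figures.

The assembly work is the sum of pairwise potential energies, U = Σ_{i<j} kqᵢqⱼ/rᵢⱼ.
The four side pairs have separation 1.19 m and the two diagonal pairs 1.68 m.
Summing all 6 pair terms gives U = -1.22 J.

-1.22 J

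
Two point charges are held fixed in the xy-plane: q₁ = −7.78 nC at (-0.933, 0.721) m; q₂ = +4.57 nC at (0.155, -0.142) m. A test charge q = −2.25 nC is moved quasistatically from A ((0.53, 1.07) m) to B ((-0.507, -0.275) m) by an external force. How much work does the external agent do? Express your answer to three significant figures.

-2.34×10⁻⁸ J

For quasistatic motion the external work equals the change in potential energy: W_ext = qΔV = q(V_B − V_A).
At A: distances to the source charges are 1.50 m, 1.27 m; V_A = Σ kqᵢ/rᵢ = -14.1 V.
At B: distances to the source charges are 1.08 m, 0.675 m; V_B = Σ kqᵢ/rᵢ = -3.72 V.
ΔV = V_B − V_A = 10.4 V.
W_ext = qΔV = (-2.25×10⁻⁹ C)(10.4 V) = -2.34×10⁻⁸ J.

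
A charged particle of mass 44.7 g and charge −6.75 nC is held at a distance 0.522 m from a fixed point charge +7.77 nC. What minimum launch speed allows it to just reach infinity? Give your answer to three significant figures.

6.36×10⁻³ m/s

To just escape, total mechanical energy must reach zero at infinity: ½mv²_min + U = 0, so ½mv²_min = −U = |kQq|/r.
|U| = |kQq|/r = (8.99×10⁹ N·m²/C²)(7.77×10⁻⁹)(6.75×10⁻⁹)/(0.522) = 9.03×10⁻⁷ J.
v_min = √(2|U|/m) = √(2·9.03×10⁻⁷/0.0447) = 6.36×10⁻³ m/s.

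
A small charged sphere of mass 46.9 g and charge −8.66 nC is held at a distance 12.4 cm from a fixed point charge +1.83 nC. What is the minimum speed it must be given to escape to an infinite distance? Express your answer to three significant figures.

7.00×10⁻³ m/s

To just escape, total mechanical energy must reach zero at infinity: ½mv²_min + U = 0, so ½mv²_min = −U = |kQq|/r.
|U| = |kQq|/r = (8.99×10⁹ N·m²/C²)(1.83×10⁻⁹)(8.66×10⁻⁹)/(0.124) = 1.15×10⁻⁶ J.
v_min = √(2|U|/m) = √(2·1.15×10⁻⁶/0.0469) = 7.00×10⁻³ m/s.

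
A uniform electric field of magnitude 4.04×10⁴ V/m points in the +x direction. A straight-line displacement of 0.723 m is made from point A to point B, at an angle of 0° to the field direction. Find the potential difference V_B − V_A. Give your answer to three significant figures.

Only the component of displacement along E changes the potential: ΔV = −E·d·cosθ.
ΔV = −(4.04×10⁴ V/m)(0.723 m)cos0° = -2.92×10⁴ V.

-2.92×10⁴ V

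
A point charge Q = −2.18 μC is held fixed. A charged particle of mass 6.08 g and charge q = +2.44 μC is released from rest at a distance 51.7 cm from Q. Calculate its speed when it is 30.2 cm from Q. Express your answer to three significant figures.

Only the electrostatic force acts, so mechanical energy is conserved: ½mv² = U₁ − U₂ = kQq(1/r₁ − 1/r₂).
U₁ − U₂ = (8.99×10⁹ N·m²/C²)(-2.18×10⁻⁶ C)(2.44×10⁻⁶ C)(1/0.517 − 1/0.302) = 0.0658 J.
v = √(2·0.0658/6.08×10⁻³) = 4.65 m/s.

4.65 m/s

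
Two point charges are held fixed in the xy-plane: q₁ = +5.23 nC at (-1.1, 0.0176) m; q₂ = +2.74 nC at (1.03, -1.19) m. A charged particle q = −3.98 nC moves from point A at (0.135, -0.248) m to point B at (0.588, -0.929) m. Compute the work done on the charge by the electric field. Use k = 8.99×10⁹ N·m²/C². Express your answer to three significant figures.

6.41×10⁻⁸ J

The work done by the electric force is W_field = −ΔU = −q(V_B − V_A) = q(V_A − V_B).
At A: distances to the source charges are 1.26 m, 1.30 m; V_A = Σ kqᵢ/rᵢ = 56.2 V.
At B: distances to the source charges are 1.94 m, 0.513 m; V_B = Σ kqᵢ/rᵢ = 72.3 V.
ΔV = V_B − V_A = 16.1 V.
W_field = −qΔV = −(-3.98×10⁻⁹ C)(16.1 V) = 6.41×10⁻⁸ J.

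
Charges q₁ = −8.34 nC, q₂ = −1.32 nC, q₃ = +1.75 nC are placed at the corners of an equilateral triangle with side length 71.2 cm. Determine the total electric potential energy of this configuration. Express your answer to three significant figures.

-7.44×10⁻⁸ J

The assembly work is the sum of pairwise potential energies, U = Σ_{i<j} kqᵢqⱼ/rᵢⱼ.
All three pair separations equal the side length, 0.712 m.
U = (1.39×10⁻⁷) + (-1.84×10⁻⁷) + (-2.92×10⁻⁸) = -7.44×10⁻⁸ J.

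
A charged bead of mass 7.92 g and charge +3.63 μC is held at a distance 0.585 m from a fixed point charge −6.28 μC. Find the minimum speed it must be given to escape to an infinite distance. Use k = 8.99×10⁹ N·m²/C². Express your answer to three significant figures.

9.41 m/s

To just escape, total mechanical energy must reach zero at infinity: ½mv²_min + U = 0, so ½mv²_min = −U = |kQq|/r.
|U| = |kQq|/r = (8.99×10⁹ N·m²/C²)(6.28×10⁻⁶)(3.63×10⁻⁶)/(0.585) = 0.350 J.
v_min = √(2|U|/m) = √(2·0.350/7.92×10⁻³) = 9.41 m/s.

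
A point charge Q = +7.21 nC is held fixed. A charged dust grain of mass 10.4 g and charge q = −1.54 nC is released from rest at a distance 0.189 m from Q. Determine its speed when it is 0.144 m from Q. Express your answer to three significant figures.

Only the electrostatic force acts, so mechanical energy is conserved: ½mv² = U₁ − U₂ = kQq(1/r₁ − 1/r₂).
U₁ − U₂ = (8.99×10⁹ N·m²/C²)(7.21×10⁻⁹ C)(-1.54×10⁻⁹ C)(1/0.189 − 1/0.144) = 1.65×10⁻⁷ J.
v = √(2·1.65×10⁻⁷/0.0104) = 5.63×10⁻³ m/s.

5.63×10⁻³ m/s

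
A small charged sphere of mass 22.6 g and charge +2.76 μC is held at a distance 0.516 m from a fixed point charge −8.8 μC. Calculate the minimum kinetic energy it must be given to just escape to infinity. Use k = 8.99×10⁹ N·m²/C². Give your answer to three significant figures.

0.423 J

To just escape, total mechanical energy must reach zero at infinity: ½mv²_min + U = 0, so ½mv²_min = −U = |kQq|/r.
|U| = |kQq|/r = (8.99×10⁹ N·m²/C²)(8.80×10⁻⁶)(2.76×10⁻⁶)/(0.516) = 0.423 J.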